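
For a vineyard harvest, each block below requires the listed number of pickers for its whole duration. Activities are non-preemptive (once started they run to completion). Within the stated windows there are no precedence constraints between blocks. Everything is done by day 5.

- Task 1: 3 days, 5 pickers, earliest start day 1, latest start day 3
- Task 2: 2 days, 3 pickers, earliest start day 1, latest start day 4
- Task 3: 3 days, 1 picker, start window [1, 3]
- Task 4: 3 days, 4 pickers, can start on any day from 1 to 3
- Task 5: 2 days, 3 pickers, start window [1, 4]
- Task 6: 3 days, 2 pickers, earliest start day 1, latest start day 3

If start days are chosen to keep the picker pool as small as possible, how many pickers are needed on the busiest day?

12

Early-start (Task 1@1, Task 2@1, Task 3@1, Task 4@1, Task 5@1, Task 6@1) gives peak 18: d1:18  d2:18  d3:12  d4:0  d5:0.
Shift Task 4→3, Task 6→3.
Schedule Task 1@1, Task 2@1, Task 3@1, Task 4@3, Task 5@1, Task 6@3: d1:12  d2:12  d3:12  d4:6  d5:6 — peak 12.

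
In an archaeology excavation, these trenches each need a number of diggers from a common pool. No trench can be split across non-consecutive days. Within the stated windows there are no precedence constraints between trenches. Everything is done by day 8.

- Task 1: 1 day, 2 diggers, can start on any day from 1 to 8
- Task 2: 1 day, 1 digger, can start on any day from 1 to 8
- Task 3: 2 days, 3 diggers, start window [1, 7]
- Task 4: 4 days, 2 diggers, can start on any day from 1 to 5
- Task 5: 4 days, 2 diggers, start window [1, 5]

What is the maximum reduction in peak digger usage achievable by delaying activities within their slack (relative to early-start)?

6

Early-start peak: d1:10  d2:7  d3:4  d4:4  d5:0  d6:0  d7:0  d8:0 ⇒ 10.
Leveled (Task 1@1, Task 2@1, Task 3@2, Task 4@4, Task 5@4): d1:3  d2:3  d3:3  d4:4  d5:4  d6:4  d7:4  d8:0 ⇒ 4.
Reduction 10 − 4 = 6.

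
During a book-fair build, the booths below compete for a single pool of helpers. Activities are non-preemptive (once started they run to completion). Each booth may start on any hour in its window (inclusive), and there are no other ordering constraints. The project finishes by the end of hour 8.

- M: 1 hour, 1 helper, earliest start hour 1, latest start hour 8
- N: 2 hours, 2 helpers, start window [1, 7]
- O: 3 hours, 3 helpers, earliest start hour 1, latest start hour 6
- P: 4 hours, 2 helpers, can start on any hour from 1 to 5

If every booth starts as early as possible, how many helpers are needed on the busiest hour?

8

Early-start schedule: M@1, N@1, O@1, P@1.
Load per hour: hour 1: 8, hour 2: 7, hour 3: 5, hour 4: 2, hour 5: 0, hour 6: 0, hour 7: 0, hour 8: 0.
Peak is 8.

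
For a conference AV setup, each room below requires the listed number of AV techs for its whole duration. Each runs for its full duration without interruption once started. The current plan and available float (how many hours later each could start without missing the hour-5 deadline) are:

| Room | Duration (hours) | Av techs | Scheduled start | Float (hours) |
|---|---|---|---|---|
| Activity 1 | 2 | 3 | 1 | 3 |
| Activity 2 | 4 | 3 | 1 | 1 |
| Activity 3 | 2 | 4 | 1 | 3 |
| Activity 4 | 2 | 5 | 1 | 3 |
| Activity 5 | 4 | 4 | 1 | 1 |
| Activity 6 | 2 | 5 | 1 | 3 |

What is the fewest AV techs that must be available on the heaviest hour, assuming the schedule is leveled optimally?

16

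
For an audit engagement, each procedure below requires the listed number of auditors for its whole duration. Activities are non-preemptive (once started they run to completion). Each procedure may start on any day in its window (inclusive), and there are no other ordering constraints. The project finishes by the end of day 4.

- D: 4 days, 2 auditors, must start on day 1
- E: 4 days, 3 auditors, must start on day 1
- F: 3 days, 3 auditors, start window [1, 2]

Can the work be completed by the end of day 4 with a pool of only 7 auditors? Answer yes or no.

no

Total auditor-days = 29; over 4 days the average is 29/4 > 7, so some day must exceed 7.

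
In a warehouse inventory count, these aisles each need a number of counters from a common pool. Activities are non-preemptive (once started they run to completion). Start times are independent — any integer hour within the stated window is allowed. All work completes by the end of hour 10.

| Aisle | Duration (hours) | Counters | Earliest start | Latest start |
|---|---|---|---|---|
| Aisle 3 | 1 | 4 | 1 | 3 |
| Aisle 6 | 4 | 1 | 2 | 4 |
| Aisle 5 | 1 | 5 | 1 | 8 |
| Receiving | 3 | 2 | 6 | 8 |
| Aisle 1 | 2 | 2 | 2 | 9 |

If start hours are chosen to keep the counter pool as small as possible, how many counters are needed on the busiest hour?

Early-start (Aisle 3@1, Aisle 6@2, Aisle 5@1, Receiving@6, Aisle 1@2) gives peak 9: h1:9  h2:3  h3:3  h4:1  h5:1  h6:2  h7:2  h8:2  h9:0  h10:0.
Shift Aisle 5→6, Receiving→7.
Schedule Aisle 3@1, Aisle 6@2, Aisle 5@6, Receiving@7, Aisle 1@2: h1:4  h2:3  h3:3  h4:1  h5:1  h6:5  h7:2  h8:2  h9:2  h10:0 — peak 5.

5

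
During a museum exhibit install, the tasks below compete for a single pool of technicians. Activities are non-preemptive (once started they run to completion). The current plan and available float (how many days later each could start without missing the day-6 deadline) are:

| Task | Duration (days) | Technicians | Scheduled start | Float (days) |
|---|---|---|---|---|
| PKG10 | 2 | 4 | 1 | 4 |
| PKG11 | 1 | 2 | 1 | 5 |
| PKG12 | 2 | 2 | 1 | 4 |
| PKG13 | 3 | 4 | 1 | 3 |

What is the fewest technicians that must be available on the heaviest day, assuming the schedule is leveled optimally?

Early-start (PKG10@1, PKG11@1, PKG12@1, PKG13@1) gives peak 12: d1:12  d2:10  d3:4  d4:0  d5:0  d6:0.
Shift PKG12→2, PKG13→3.
Schedule PKG10@1, PKG11@1, PKG12@2, PKG13@3: d1:6  d2:6  d3:6  d4:4  d5:4  d6:0 — peak 6.

6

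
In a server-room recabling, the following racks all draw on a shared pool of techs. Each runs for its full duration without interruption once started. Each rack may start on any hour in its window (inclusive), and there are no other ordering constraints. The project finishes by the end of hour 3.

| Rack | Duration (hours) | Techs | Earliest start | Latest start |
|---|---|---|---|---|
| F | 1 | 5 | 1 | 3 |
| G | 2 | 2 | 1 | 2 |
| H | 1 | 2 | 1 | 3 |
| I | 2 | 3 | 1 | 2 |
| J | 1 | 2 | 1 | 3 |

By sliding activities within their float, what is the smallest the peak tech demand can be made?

7

Early-start (F@1, G@1, H@1, I@1, J@1) gives peak 14: h1:14  h2:5  h3:0.
Shift H→2, I→2, J→3.
Schedule F@1, G@1, H@2, I@2, J@3: h1:7  h2:7  h3:5 — peak 7.
Total tech-hours = 19 over 3 hours ⇒ peak ≥ ⌈19/3⌉ = 7, so 7 is optimal.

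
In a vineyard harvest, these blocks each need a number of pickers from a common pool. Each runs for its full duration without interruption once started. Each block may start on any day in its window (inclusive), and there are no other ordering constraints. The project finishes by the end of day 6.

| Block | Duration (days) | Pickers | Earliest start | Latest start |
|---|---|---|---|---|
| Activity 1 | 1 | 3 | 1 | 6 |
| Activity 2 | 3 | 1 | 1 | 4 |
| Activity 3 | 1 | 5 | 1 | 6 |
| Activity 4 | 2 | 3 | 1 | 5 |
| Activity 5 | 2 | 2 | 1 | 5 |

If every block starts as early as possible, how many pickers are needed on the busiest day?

Early-start schedule: Activity 1@1, Activity 2@1, Activity 3@1, Activity 4@1, Activity 5@1.
Load per day: day 1: 14, day 2: 6, day 3: 1, day 4: 0, day 5: 0, day 6: 0.
Peak is 14.

14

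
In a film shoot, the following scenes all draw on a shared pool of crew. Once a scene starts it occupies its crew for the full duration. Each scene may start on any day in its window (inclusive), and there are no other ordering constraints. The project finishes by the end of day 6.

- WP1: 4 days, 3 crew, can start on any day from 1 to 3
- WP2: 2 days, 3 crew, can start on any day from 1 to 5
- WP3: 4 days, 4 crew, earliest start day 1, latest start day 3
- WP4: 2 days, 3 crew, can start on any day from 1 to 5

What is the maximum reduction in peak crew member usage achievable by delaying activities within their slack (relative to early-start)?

Early-start peak: d1:13  d2:13  d3:7  d4:7  d5:0  d6:0 ⇒ 13.
Leveled (WP1@1, WP2@1, WP3@3, WP4@5): d1:6  d2:6  d3:7  d4:7  d5:7  d6:7 ⇒ 7.
Reduction 13 − 7 = 6.

6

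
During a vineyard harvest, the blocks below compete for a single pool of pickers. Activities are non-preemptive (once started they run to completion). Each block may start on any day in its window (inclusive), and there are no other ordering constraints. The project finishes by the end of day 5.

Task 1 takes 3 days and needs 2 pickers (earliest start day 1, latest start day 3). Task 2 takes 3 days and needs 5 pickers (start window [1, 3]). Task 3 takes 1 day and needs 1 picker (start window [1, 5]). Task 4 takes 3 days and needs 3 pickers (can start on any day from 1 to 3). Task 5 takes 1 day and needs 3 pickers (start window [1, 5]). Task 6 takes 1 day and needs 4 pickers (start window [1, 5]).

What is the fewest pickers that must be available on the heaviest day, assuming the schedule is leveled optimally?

10

Early-start (Task 1@1, Task 2@1, Task 3@1, Task 4@1, Task 5@1, Task 6@1) gives peak 18: d1:18  d2:10  d3:10  d4:0  d5:0.
Shift Task 4→2, Task 5→4, Task 6→4.
Schedule Task 1@1, Task 2@1, Task 3@1, Task 4@2, Task 5@4, Task 6@4: d1:8  d2:10  d3:10  d4:10  d5:0 — peak 10.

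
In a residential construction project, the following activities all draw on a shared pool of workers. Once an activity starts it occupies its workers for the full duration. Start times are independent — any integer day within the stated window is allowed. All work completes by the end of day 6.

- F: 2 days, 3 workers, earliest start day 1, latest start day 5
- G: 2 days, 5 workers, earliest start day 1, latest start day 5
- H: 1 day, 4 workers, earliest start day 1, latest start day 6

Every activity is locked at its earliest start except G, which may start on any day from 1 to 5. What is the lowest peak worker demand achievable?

7

G@1: d1:12  d2:8  d3:0  d4:0  d5:0  d6:0 → peak 12
G@2: d1:7  d2:8  d3:5  d4:0  d5:0  d6:0 → peak 8
G@3: d1:7  d2:3  d3:5  d4:5  d5:0  d6:0 → peak 7
G@4: d1:7  d2:3  d3:0  d4:5  d5:5  d6:0 → peak 7
G@5: d1:7  d2:3  d3:0  d4:0  d5:5  d6:5 → peak 7
Best is G@3, peak 7.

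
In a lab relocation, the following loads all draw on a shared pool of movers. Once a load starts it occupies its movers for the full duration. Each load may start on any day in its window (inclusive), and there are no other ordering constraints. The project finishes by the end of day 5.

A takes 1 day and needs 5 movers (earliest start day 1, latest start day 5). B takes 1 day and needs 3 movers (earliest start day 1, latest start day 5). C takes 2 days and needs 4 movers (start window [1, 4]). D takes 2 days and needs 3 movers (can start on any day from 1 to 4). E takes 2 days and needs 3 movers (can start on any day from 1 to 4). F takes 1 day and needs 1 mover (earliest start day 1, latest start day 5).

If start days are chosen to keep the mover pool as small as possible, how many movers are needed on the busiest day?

Early-start (A@1, B@1, C@1, D@1, E@1, F@1) gives peak 19: d1:19  d2:10  d3:0  d4:0  d5:0.
Shift B→2, C→2, D→3, E→4.
Schedule A@1, B@2, C@2, D@3, E@4, F@1: d1:6  d2:7  d3:7  d4:6  d5:3 — peak 7.

7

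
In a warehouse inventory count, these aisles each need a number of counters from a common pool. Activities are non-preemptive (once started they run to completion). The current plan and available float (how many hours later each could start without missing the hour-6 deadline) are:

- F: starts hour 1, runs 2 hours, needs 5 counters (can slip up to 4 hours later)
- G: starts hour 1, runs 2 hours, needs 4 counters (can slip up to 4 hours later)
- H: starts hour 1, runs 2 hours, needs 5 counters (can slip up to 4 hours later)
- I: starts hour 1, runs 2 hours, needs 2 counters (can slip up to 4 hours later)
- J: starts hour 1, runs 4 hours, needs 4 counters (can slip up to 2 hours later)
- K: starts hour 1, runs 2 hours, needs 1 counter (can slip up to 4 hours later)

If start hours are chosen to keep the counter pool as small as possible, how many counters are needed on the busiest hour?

9

Early-start (F@1, G@1, H@1, I@1, J@1, K@1) gives peak 21: h1:21  h2:21  h3:4  h4:4  h5:0  h6:0.
Shift H→3, I→5, J→3, K→5.
Schedule F@1, G@1, H@3, I@5, J@3, K@5: h1:9  h2:9  h3:9  h4:9  h5:7  h6:7 — peak 9.
Total counter-hours = 50 over 6 hours ⇒ peak ≥ ⌈50/6⌉ = 9, so 9 is optimal.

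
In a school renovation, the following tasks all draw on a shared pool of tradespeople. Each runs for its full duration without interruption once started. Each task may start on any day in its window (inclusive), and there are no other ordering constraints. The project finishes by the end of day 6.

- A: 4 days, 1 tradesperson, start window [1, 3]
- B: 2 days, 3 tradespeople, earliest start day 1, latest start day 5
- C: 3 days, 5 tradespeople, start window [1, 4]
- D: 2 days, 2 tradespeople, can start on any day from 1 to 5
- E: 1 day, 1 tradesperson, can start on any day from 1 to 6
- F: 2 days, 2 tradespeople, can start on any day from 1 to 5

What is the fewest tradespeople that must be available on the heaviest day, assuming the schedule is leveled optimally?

7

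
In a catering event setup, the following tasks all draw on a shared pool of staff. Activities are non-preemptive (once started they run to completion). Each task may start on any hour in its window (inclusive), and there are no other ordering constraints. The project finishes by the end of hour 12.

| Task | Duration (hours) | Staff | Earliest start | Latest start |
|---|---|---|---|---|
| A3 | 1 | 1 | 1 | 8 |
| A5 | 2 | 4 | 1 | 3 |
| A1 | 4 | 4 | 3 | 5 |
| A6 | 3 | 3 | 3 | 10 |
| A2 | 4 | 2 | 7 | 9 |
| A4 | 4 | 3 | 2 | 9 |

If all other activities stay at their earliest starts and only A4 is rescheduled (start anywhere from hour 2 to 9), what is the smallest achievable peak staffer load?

A4@2: h1:5  h2:7  h3:10  h4:10  h5:10  h6:4  h7:2  h8:2  h9:2  h10:2  h11:0  h12:0 → peak 10
A4@3: h1:5  h2:4  h3:10  h4:10  h5:10  h6:7  h7:2  h8:2  h9:2  h10:2  h11:0  h12:0 → peak 10
A4@4: h1:5  h2:4  h3:7  h4:10  h5:10  h6:7  h7:5  h8:2  h9:2  h10:2  h11:0  h12:0 → peak 10
A4@5: h1:5  h2:4  h3:7  h4:7  h5:10  h6:7  h7:5  h8:5  h9:2  h10:2  h11:0  h12:0 → peak 10
A4@6: h1:5  h2:4  h3:7  h4:7  h5:7  h6:7  h7:5  h8:5  h9:5  h10:2  h11:0  h12:0 → peak 7
A4@7: h1:5  h2:4  h3:7  h4:7  h5:7  h6:4  h7:5  h8:5  h9:5  h10:5  h11:0  h12:0 → peak 7
A4@8: h1:5  h2:4  h3:7  h4:7  h5:7  h6:4  h7:2  h8:5  h9:5  h10:5  h11:3  h12:0 → peak 7
A4@9: h1:5  h2:4  h3:7  h4:7  h5:7  h6:4  h7:2  h8:2  h9:5  h10:5  h11:3  h12:3 → peak 7
Best is A4@6, peak 7.

7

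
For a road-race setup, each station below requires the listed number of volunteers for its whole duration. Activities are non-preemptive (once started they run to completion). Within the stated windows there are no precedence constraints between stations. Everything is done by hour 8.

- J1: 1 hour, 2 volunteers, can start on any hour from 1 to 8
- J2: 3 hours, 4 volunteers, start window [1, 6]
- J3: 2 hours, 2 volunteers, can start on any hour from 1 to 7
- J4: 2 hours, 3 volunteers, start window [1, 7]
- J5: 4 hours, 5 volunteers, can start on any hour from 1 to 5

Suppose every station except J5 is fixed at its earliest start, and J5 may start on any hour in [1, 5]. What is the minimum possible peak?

11

J5@1: h1:16  h2:14  h3:9  h4:5  h5:0  h6:0  h7:0  h8:0 → peak 16
J5@2: h1:11  h2:14  h3:9  h4:5  h5:5  h6:0  h7:0  h8:0 → peak 14
J5@3: h1:11  h2:9  h3:9  h4:5  h5:5  h6:5  h7:0  h8:0 → peak 11
J5@4: h1:11  h2:9  h3:4  h4:5  h5:5  h6:5  h7:5  h8:0 → peak 11
J5@5: h1:11  h2:9  h3:4  h4:0  h5:5  h6:5  h7:5  h8:5 → peak 11
Best is J5@3, peak 11.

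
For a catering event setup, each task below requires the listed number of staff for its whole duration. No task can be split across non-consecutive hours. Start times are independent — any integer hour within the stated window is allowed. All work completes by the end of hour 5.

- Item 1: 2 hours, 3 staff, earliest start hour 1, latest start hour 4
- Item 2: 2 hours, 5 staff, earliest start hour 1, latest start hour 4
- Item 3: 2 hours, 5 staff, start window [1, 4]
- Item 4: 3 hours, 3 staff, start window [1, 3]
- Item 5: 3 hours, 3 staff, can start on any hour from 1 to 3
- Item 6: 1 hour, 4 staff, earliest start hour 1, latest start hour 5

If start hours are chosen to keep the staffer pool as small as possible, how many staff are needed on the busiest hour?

Early-start (Item 1@1, Item 2@1, Item 3@1, Item 4@1, Item 5@1, Item 6@1) gives peak 23: h1:23  h2:19  h3:6  h4:0  h5:0.
Shift Item 2→4, Item 3→4, Item 6→3.
Schedule Item 1@1, Item 2@4, Item 3@4, Item 4@1, Item 5@1, Item 6@3: h1:9  h2:9  h3:10  h4:10  h5:10 — peak 10.
Total staffer-hours = 48 over 5 hours ⇒ peak ≥ ⌈48/5⌉ = 10, so 10 is optimal.

10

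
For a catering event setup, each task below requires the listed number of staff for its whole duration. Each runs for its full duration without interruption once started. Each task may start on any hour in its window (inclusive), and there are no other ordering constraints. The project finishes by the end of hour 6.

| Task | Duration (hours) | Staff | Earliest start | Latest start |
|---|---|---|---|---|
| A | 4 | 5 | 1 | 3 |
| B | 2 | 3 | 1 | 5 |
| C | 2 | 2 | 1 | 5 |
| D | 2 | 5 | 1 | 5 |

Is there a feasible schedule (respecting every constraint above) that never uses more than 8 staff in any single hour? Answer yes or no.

yes

Schedule A@1, B@1, C@3, D@5: h1:8  h2:8  h3:7  h4:7  h5:5  h6:5 — peak 8 ≤ 8.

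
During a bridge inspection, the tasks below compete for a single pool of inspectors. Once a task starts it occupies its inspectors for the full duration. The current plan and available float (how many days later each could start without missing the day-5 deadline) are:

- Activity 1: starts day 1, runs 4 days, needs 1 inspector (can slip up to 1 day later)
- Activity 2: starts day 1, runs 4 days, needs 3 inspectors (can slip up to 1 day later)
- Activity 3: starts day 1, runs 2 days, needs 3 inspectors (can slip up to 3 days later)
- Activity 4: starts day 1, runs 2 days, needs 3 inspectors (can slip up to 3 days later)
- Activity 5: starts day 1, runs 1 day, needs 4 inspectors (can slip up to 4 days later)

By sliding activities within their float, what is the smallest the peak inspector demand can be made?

Early-start (Activity 1@1, Activity 2@1, Activity 3@1, Activity 4@1, Activity 5@1) gives peak 14: d1:14  d2:10  d3:4  d4:4  d5:0.
Shift Activity 4→3, Activity 5→5.
Schedule Activity 1@1, Activity 2@1, Activity 3@1, Activity 4@3, Activity 5@5: d1:7  d2:7  d3:7  d4:7  d5:4 — peak 7.
Total inspector-days = 32 over 5 days ⇒ peak ≥ ⌈32/5⌉ = 7, so 7 is optimal.

7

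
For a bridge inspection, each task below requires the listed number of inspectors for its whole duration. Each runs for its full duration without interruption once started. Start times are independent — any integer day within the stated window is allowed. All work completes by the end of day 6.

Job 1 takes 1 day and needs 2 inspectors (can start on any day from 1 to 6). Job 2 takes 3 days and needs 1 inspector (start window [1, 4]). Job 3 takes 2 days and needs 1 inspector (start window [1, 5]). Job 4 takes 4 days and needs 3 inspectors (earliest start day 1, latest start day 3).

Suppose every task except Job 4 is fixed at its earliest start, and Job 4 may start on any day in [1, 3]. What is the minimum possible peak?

4

Job 4@1: d1:7  d2:5  d3:4  d4:3  d5:0  d6:0 → peak 7
Job 4@2: d1:4  d2:5  d3:4  d4:3  d5:3  d6:0 → peak 5
Job 4@3: d1:4  d2:2  d3:4  d4:3  d5:3  d6:3 → peak 4
Best is Job 4@3, peak 4.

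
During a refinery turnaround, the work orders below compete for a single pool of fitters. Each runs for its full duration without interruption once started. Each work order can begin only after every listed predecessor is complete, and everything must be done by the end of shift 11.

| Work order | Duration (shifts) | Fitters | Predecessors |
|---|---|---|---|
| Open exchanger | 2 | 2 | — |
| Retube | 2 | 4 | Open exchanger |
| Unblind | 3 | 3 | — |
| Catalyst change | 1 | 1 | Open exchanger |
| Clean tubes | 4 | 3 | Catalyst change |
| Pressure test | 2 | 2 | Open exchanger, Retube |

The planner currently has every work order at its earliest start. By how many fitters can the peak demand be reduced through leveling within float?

Early-start peak: s1:5  s2:5  s3:8  s4:7  s5:5  s6:5  s7:3  s8:0  s9:0  s10:0  s11:0 ⇒ 8.
Leveled (Open exchanger@1, Retube@3, Unblind@5, Catalyst change@3, Clean tubes@8, Pressure test@5): s1:2  s2:2  s3:5  s4:4  s5:5  s6:5  s7:3  s8:3  s9:3  s10:3  s11:3 ⇒ 5.
Reduction 8 − 5 = 3.

3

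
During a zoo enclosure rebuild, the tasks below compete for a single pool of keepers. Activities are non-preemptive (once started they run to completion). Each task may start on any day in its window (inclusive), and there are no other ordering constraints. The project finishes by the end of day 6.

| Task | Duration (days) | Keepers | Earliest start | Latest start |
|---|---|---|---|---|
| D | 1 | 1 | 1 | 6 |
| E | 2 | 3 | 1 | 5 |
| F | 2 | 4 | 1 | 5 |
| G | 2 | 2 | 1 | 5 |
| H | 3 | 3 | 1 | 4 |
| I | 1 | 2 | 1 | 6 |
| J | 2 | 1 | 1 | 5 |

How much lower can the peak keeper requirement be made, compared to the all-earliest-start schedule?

Early-start peak: d1:16  d2:13  d3:3  d4:0  d5:0  d6:0 ⇒ 16.
Leveled (D@1, E@1, F@5, G@3, H@2, I@1, J@3): d1:6  d2:6  d3:6  d4:6  d5:4  d6:4 ⇒ 6.
Reduction 16 − 6 = 10.

10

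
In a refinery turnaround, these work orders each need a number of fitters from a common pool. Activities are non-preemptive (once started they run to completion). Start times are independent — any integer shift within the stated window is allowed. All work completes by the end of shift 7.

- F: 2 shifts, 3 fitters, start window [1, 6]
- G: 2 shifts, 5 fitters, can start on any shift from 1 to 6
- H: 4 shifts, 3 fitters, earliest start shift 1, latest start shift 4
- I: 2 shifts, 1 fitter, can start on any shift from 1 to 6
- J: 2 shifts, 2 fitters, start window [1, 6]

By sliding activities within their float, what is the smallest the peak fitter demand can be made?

Early-start (F@1, G@1, H@1, I@1, J@1) gives peak 14: s1:14  s2:14  s3:3  s4:3  s5:0  s6:0  s7:0.
Shift G→5, I→3, J→3.
Schedule F@1, G@5, H@1, I@3, J@3: s1:6  s2:6  s3:6  s4:6  s5:5  s6:5  s7:0 — peak 6.

6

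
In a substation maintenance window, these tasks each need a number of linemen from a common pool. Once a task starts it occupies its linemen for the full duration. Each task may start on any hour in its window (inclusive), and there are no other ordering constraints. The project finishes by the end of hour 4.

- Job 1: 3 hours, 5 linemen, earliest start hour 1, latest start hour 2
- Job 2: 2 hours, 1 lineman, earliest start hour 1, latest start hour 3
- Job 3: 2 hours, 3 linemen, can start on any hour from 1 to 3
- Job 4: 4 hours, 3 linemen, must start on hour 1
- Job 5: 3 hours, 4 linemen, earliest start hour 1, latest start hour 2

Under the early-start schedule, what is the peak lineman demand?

16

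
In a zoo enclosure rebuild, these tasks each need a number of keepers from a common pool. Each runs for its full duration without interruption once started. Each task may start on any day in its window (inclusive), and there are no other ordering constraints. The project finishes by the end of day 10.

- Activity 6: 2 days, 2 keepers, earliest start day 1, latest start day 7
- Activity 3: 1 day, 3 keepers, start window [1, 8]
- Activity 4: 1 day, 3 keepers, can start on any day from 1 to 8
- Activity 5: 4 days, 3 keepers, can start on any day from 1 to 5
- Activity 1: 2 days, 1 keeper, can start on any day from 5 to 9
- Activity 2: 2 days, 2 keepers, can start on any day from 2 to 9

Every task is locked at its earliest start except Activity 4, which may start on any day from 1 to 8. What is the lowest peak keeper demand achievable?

8

Activity 4@1: d1:11  d2:7  d3:5  d4:3  d5:1  d6:1  d7:0  d8:0  d9:0  d10:0 → peak 11
Activity 4@2: d1:8  d2:10  d3:5  d4:3  d5:1  d6:1  d7:0  d8:0  d9:0  d10:0 → peak 10
Activity 4@3: d1:8  d2:7  d3:8  d4:3  d5:1  d6:1  d7:0  d8:0  d9:0  d10:0 → peak 8
Activity 4@4: d1:8  d2:7  d3:5  d4:6  d5:1  d6:1  d7:0  d8:0  d9:0  d10:0 → peak 8
Activity 4@5: d1:8  d2:7  d3:5  d4:3  d5:4  d6:1  d7:0  d8:0  d9:0  d10:0 → peak 8
Activity 4@6: d1:8  d2:7  d3:5  d4:3  d5:1  d6:4  d7:0  d8:0  d9:0  d10:0 → peak 8
Activity 4@7: d1:8  d2:7  d3:5  d4:3  d5:1  d6:1  d7:3  d8:0  d9:0  d10:0 → peak 8
Activity 4@8: d1:8  d2:7  d3:5  d4:3  d5:1  d6:1  d7:0  d8:3  d9:0  d10:0 → peak 8
Best is Activity 4@3, peak 8.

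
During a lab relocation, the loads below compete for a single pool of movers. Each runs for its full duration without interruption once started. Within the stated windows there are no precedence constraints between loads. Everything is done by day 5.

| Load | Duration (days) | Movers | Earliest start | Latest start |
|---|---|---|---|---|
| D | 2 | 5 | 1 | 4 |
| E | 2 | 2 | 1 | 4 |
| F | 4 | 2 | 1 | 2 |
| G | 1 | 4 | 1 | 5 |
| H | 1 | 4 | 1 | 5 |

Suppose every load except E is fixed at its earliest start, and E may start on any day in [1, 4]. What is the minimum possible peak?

15

E@1: d1:17  d2:9  d3:2  d4:2  d5:0 → peak 17
E@2: d1:15  d2:9  d3:4  d4:2  d5:0 → peak 15
E@3: d1:15  d2:7  d3:4  d4:4  d5:0 → peak 15
E@4: d1:15  d2:7  d3:2  d4:4  d5:2 → peak 15
Best is E@2, peak 15.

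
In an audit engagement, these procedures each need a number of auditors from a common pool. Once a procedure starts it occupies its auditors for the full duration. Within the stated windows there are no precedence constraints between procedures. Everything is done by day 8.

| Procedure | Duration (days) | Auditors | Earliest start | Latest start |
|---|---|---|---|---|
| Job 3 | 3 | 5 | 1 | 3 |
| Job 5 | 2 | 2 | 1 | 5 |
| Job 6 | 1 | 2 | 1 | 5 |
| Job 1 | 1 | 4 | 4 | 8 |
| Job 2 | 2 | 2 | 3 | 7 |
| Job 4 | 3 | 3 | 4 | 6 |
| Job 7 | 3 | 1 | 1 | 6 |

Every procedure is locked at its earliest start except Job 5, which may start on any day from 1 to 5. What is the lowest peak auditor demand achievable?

9

Job 5@1: d1:10  d2:8  d3:8  d4:9  d5:3  d6:3  d7:0  d8:0 → peak 10
Job 5@2: d1:8  d2:8  d3:10  d4:9  d5:3  d6:3  d7:0  d8:0 → peak 10
Job 5@3: d1:8  d2:6  d3:10  d4:11  d5:3  d6:3  d7:0  d8:0 → peak 11
Job 5@4: d1:8  d2:6  d3:8  d4:11  d5:5  d6:3  d7:0  d8:0 → peak 11
Job 5@5: d1:8  d2:6  d3:8  d4:9  d5:5  d6:5  d7:0  d8:0 → peak 9
Best is Job 5@5, peak 9.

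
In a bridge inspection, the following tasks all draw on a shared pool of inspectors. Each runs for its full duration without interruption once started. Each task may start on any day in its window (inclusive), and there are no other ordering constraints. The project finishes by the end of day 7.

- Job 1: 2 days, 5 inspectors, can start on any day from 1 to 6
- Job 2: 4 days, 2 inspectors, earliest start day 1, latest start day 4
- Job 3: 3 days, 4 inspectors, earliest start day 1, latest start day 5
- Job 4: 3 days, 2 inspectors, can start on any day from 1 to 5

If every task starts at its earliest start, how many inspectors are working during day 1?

13

At early start, day 1 has: Job 1, Job 2, Job 3, Job 4.
Demand: 5 + 2 + 4 + 2 = 13.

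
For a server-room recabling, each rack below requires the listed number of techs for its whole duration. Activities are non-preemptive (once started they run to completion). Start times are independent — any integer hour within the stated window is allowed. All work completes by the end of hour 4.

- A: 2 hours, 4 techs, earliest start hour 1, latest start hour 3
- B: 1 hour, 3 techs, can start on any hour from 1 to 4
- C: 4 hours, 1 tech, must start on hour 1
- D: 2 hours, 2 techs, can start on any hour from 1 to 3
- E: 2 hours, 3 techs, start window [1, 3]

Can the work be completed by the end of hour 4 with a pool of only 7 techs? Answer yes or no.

yes

Schedule A@1, B@3, C@1, D@1, E@3: h1:7  h2:7  h3:7  h4:4 — peak 7 ≤ 7.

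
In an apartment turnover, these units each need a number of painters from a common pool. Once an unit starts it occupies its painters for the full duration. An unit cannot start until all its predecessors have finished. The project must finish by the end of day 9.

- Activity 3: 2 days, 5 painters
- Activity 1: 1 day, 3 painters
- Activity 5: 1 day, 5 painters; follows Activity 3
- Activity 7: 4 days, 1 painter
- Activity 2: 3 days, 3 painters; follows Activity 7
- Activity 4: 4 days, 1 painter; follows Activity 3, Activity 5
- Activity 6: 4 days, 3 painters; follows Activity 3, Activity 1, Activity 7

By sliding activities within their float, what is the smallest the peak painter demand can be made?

Early-start (Activity 3@1, Activity 1@1, Activity 5@3, Activity 7@1, Activity 2@5, Activity 4@4, Activity 6@5) gives peak 9: d1:9  d2:6  d3:6  d4:2  d5:7  d6:7  d7:7  d8:3  d9:0.
Shift Activity 1→3, Activity 5→4, Activity 4→5.
Schedule Activity 3@1, Activity 1@3, Activity 5@4, Activity 7@1, Activity 2@5, Activity 4@5, Activity 6@5: d1:6  d2:6  d3:4  d4:6  d5:7  d6:7  d7:7  d8:4  d9:0 — peak 7.

7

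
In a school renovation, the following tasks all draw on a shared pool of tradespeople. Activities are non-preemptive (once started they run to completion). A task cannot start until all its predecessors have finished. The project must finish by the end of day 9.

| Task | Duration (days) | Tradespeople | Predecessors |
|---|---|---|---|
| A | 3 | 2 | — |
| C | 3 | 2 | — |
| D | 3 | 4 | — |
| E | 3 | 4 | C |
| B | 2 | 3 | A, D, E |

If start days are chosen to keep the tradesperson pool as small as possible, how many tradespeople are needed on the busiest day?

6

Early-start (A@1, C@1, D@1, E@4, B@7) gives peak 8: d1:8  d2:8  d3:8  d4:4  d5:4  d6:4  d7:3  d8:3  d9:0.
Shift A→4.
Schedule A@4, C@1, D@1, E@4, B@7: d1:6  d2:6  d3:6  d4:6  d5:6  d6:6  d7:3  d8:3  d9:0 — peak 6.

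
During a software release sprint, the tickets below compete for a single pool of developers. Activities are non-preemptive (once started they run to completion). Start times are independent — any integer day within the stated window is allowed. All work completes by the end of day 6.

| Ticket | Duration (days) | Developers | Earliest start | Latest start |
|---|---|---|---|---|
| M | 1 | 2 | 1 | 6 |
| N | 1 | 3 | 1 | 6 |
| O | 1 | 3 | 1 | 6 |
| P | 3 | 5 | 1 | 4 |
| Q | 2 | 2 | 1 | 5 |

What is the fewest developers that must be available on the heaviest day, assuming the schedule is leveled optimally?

Early-start (M@1, N@1, O@1, P@1, Q@1) gives peak 15: d1:15  d2:7  d3:5  d4:0  d5:0  d6:0.
Shift O→2, P→4, Q→2.
Schedule M@1, N@1, O@2, P@4, Q@2: d1:5  d2:5  d3:2  d4:5  d5:5  d6:5 — peak 5.
Total developer-days = 27 over 6 days ⇒ peak ≥ ⌈27/6⌉ = 5, so 5 is optimal.

5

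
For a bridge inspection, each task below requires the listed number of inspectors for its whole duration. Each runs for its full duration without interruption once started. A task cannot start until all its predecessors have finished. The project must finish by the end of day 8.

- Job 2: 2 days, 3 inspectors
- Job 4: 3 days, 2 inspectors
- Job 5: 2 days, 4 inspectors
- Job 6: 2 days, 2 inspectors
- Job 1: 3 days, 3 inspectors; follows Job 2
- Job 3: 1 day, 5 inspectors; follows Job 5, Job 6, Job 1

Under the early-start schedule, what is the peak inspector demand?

11

Early-start schedule: Job 2@1, Job 4@1, Job 5@1, Job 6@1, Job 1@3, Job 3@6.
Load per day: day 1: 11, day 2: 11, day 3: 5, day 4: 3, day 5: 3, day 6: 5, day 7: 0, day 8: 0.
Peak is 11.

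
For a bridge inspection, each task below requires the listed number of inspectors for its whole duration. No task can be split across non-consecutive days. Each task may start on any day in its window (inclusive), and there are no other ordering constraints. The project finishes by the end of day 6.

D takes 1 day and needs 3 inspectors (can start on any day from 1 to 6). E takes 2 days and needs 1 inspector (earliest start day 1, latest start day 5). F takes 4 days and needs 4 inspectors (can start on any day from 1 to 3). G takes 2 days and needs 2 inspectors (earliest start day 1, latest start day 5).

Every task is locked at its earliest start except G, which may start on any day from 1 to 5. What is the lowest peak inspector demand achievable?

8

G@1: d1:10  d2:7  d3:4  d4:4  d5:0  d6:0 → peak 10
G@2: d1:8  d2:7  d3:6  d4:4  d5:0  d6:0 → peak 8
G@3: d1:8  d2:5  d3:6  d4:6  d5:0  d6:0 → peak 8
G@4: d1:8  d2:5  d3:4  d4:6  d5:2  d6:0 → peak 8
G@5: d1:8  d2:5  d3:4  d4:4  d5:2  d6:2 → peak 8
Best is G@2, peak 8.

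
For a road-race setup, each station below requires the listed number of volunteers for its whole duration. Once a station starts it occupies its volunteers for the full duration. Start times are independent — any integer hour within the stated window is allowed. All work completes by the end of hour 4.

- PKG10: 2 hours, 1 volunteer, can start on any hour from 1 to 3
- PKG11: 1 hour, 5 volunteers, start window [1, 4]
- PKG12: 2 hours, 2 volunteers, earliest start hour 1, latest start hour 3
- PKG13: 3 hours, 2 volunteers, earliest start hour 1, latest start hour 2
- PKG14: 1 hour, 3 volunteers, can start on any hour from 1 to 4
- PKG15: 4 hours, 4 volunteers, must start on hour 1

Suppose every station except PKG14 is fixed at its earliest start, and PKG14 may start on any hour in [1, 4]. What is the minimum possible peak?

14

PKG14@1: h1:17  h2:9  h3:6  h4:4 → peak 17
PKG14@2: h1:14  h2:12  h3:6  h4:4 → peak 14
PKG14@3: h1:14  h2:9  h3:9  h4:4 → peak 14
PKG14@4: h1:14  h2:9  h3:6  h4:7 → peak 14
Best is PKG14@2, peak 14.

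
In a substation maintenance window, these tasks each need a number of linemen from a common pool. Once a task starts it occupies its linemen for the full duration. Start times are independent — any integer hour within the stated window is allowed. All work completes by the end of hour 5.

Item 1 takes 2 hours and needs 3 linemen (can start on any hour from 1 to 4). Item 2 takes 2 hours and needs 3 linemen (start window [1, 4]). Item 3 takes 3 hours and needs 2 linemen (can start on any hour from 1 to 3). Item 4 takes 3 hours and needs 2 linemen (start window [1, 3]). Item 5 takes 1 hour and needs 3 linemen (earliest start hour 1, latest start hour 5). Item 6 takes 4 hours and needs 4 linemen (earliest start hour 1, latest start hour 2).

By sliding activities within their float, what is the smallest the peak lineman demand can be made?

Early-start (Item 1@1, Item 2@1, Item 3@1, Item 4@1, Item 5@1, Item 6@1) gives peak 17: h1:17  h2:14  h3:8  h4:4  h5:0.
Shift Item 2→4, Item 4→3, Item 6→2.
Schedule Item 1@1, Item 2@4, Item 3@1, Item 4@3, Item 5@1, Item 6@2: h1:8  h2:9  h3:8  h4:9  h5:9 — peak 9.
Total lineman-hours = 43 over 5 hours ⇒ peak ≥ ⌈43/5⌉ = 9, so 9 is optimal.

9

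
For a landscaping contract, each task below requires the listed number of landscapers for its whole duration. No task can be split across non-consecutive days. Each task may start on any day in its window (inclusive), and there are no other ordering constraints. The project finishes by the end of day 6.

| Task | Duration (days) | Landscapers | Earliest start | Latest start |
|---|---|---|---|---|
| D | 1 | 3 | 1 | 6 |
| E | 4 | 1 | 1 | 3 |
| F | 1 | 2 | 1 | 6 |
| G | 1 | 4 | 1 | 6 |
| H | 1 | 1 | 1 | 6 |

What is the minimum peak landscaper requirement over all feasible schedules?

4

Early-start (D@1, E@1, F@1, G@1, H@1) gives peak 11: d1:11  d2:1  d3:1  d4:1  d5:0  d6:0.
Shift F→2, G→5, H→2.
Schedule D@1, E@1, F@2, G@5, H@2: d1:4  d2:4  d3:1  d4:1  d5:4  d6:0 — peak 4.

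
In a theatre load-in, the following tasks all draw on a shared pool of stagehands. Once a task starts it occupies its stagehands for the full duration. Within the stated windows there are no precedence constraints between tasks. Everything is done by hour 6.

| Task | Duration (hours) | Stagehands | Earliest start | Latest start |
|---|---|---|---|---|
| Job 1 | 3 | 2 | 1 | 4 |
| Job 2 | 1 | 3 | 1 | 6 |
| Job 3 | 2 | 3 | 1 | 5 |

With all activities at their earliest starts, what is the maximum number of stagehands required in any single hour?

8

Early-start schedule: Job 1@1, Job 2@1, Job 3@1.
Load per hour: hour 1: 8, hour 2: 5, hour 3: 2, hour 4: 0, hour 5: 0, hour 6: 0.
Peak is 8.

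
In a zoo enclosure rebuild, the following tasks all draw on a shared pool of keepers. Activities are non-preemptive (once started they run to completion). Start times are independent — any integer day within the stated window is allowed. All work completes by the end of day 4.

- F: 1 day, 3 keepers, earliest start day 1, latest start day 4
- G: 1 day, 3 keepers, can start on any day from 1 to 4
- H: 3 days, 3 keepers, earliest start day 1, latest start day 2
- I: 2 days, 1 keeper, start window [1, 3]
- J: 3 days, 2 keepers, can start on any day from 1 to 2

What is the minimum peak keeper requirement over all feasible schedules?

6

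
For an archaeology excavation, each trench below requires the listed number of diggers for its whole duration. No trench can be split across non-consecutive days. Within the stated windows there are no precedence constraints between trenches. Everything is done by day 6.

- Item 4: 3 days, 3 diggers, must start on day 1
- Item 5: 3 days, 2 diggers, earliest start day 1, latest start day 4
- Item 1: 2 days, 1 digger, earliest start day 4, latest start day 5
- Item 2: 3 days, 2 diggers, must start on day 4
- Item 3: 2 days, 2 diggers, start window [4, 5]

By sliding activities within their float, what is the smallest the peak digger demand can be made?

Schedule Item 4@1, Item 5@1, Item 1@4, Item 2@4, Item 3@4: d1:5  d2:5  d3:5  d4:5  d5:5  d6:2 — peak 5.
Total digger-days = 27 over 6 days ⇒ peak ≥ ⌈27/6⌉ = 5, so 5 is optimal.

5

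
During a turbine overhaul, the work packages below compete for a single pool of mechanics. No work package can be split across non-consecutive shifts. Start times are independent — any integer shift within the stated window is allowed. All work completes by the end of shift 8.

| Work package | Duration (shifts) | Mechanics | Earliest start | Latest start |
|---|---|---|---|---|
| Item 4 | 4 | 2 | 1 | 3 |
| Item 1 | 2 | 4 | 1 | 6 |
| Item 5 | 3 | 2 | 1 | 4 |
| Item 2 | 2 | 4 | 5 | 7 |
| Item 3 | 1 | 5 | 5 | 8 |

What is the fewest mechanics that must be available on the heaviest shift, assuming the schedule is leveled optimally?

Early-start (Item 4@1, Item 1@1, Item 5@1, Item 2@5, Item 3@5) gives peak 9: s1:8  s2:8  s3:4  s4:2  s5:9  s6:4  s7:0  s8:0.
Shift Item 5→3, Item 3→7.
Schedule Item 4@1, Item 1@1, Item 5@3, Item 2@5, Item 3@7: s1:6  s2:6  s3:4  s4:4  s5:6  s6:4  s7:5  s8:0 — peak 6.

6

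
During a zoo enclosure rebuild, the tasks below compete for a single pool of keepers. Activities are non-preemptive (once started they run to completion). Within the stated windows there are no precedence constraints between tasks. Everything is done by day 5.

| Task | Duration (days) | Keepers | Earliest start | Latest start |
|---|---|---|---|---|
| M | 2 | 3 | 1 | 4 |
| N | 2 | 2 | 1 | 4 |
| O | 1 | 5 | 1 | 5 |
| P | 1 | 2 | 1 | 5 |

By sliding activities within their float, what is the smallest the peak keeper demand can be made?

Early-start (M@1, N@1, O@1, P@1) gives peak 12: d1:12  d2:5  d3:0  d4:0  d5:0.
Shift O→3, P→4.
Schedule M@1, N@1, O@3, P@4: d1:5  d2:5  d3:5  d4:2  d5:0 — peak 5.

5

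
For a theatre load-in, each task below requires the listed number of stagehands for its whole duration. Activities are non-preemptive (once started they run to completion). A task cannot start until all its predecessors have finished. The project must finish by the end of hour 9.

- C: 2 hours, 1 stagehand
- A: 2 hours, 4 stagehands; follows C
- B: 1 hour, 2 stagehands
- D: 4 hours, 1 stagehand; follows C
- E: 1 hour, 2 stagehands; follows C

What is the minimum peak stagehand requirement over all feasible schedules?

4

Early-start (C@1, A@3, B@1, D@3, E@3) gives peak 7: h1:3  h2:1  h3:7  h4:5  h5:1  h6:1  h7:0  h8:0  h9:0.
Shift D→5, E→5.
Schedule C@1, A@3, B@1, D@5, E@5: h1:3  h2:1  h3:4  h4:4  h5:3  h6:1  h7:1  h8:1  h9:0 — peak 4.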